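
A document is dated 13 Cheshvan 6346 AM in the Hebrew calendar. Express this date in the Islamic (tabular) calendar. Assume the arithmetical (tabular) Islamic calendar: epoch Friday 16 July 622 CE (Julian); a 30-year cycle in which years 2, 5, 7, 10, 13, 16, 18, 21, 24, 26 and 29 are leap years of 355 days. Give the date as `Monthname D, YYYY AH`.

Rajab 12, 2024 AH

The source date corresponds to 27 October 2585 in the Gregorian calendar (JDN 2665512).
That day falls on 12 Rajab 2024 AH in the tabular Islamic calendar.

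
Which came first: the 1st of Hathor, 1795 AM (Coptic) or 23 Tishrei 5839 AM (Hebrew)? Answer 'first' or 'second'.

Converting both to JDN: 2480348 vs 2480307; the smaller is the second.

second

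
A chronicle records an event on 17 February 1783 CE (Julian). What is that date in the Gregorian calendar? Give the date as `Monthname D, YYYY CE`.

The Julian–Gregorian offset here is 11 days (Julian trailing).
17 February 1783 Julian + 11 days → 28 February 1783 Gregorian.

February 28, 1783 CE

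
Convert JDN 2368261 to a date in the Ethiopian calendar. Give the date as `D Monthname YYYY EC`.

JDN 2368261 is 23 December 1771 in the Gregorian calendar.
In the Ethiopian calendar that day is 15 Tahsas 1764 EC.

15 Tahsas 1764 EC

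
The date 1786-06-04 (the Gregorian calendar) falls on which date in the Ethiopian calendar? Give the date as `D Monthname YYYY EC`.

Julian Day Number of the source date = 2373538.
Converting JDN 2373538 to the Ethiopian calendar gives 29 Ginbot 1778 EC.

29 Ginbot 1778 EC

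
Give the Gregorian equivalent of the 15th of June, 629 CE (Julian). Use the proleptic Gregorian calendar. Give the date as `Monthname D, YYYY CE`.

For dates in this range the Gregorian date is 3 days ahead of the Julian.
15 June 629 Julian + 3 days → 18 June 629 Gregorian.

June 18, 629 CE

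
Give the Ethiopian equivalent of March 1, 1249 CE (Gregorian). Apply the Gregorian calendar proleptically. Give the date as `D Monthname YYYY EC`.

28 Yekatit 1241 EC

Both dates share Julian Day Number 2177308; in the Ethiopian calendar that is 28 Yekatit 1241 EC.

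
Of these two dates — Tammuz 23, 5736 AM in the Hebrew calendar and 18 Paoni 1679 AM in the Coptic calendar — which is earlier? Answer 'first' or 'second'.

First date → JDN 2442981; second date → JDN 2438206.
JDN 2438206 < JDN 2442981, so the second date is earlier.

second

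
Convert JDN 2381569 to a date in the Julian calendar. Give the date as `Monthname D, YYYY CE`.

JDN 2381569 is 31 May 1808 in the Gregorian calendar.
In the Julian calendar that day is May 19, 1808 CE.

May 19, 1808 CE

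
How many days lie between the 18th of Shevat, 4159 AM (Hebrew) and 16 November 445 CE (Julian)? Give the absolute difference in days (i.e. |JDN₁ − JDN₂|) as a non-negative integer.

17111

First date → JDN 1866803; second date → JDN 1883914.
The interval is |1866803 − 1883914| = 17111 days.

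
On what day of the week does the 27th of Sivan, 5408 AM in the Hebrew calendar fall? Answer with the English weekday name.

Wednesday

Equivalently 17 June 1648 Gregorian, JDN 2323148.
2323148 ≡ 2 (mod 7); counting from Monday = 0 gives Wednesday.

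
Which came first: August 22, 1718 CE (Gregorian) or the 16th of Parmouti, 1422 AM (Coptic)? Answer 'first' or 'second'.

second

Converting both to JDN: 2348780 vs 2344275; the smaller is the second.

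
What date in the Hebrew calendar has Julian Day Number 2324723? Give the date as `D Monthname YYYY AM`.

JDN 2324723 is 9 October 1652 in the Gregorian calendar.
In the Hebrew calendar that day is 7 Cheshvan 5413 AM.

7 Cheshvan 5413 AM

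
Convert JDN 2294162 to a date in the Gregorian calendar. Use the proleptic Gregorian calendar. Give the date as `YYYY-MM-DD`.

JDN 2451545 is 1 Jan 2000; 2294162 is −157383 days from there.

1569-02-06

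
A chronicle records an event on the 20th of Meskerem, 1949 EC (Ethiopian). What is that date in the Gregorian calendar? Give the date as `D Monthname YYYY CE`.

Both dates share Julian Day Number 2435747; in the Gregorian calendar that is 30 September 1956 CE.

30 September 1956 CE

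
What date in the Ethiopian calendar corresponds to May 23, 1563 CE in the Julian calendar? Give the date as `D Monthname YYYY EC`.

28 Ginbot 1555 EC

Julian Day Number of the source date = 2292086.
Converting JDN 2292086 to the Ethiopian calendar gives 28 Ginbot 1555 EC.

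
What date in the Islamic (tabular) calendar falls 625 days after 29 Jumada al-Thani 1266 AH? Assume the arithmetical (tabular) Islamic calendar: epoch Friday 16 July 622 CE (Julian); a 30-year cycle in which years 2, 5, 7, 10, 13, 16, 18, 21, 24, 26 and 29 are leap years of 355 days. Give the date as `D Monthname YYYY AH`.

4 Rabi' al-Thani 1268 AH

JDN of 29 Jumada al-Thani 1266 AH = 2396890.
2396890 + 625 = 2397515.
JDN 2397515 in the tabular Islamic calendar is 4 Rabi' al-Thani 1268 AH.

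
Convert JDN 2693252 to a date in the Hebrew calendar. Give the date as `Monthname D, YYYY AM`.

Tishrei 24, 6422 AM

JDN 2693252 is 9 October 2661 in the Gregorian calendar.
In the Hebrew calendar that day is Tishrei 24, 6422 AM.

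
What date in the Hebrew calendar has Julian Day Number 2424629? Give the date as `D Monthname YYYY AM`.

9 Iyar 5686 AM

The Gregorian equivalent of JDN 2424629 is 23 April 1926.
In the Hebrew calendar that day is 9 Iyar 5686 AM.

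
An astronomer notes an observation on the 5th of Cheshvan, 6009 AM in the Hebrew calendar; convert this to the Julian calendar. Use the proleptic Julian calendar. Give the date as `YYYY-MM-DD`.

2248-10-08

The source date corresponds to 23 October 2248 in the Gregorian calendar (JDN 2542421).
That day falls on 8 October 2248 CE in the Julian calendar.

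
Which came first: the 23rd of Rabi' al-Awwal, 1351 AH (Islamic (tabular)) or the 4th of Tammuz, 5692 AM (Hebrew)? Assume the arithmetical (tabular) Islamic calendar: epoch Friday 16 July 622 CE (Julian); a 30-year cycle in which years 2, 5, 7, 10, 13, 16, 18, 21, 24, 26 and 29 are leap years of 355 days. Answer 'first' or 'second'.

second

The two dates have Julian Day Numbers 2426916 and 2426897 respectively.
Since 2426897 < 2426916, the second date comes first.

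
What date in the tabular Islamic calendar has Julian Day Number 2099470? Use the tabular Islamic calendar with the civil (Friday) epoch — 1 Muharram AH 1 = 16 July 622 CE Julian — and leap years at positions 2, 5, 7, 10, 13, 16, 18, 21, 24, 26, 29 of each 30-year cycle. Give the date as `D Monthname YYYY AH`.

JDN 2099470 is 20 January 1036 in the proleptic Gregorian calendar.
In the tabular Islamic calendar that day is 12 Rabi' al-Awwal 427 AH.

12 Rabi' al-Awwal 427 AH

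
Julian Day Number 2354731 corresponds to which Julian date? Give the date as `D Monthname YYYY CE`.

The Gregorian equivalent of JDN 2354731 is 7 December 1734.
In the Julian calendar that day is 26 November 1734 CE.

26 November 1734 CE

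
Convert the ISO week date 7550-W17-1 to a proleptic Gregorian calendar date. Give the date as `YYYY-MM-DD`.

7550-04-24

ISO week 1 of 7550 is the week containing the first Thursday of 7550.
Week 17, day 1 (Monday) lands on 7550-04-24.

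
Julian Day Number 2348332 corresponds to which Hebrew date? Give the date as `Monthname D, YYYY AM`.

JDN 2348332 is 31 May 1717 in the Gregorian calendar.
In the Hebrew calendar that day is Sivan 21, 5477 AM.

Sivan 21, 5477 AM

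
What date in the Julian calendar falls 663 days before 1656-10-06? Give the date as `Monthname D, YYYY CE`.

Counting 663 days back from JDN 2326191 reaches JDN 2325528, which is December 13, 1654 CE.

December 13, 1654 CE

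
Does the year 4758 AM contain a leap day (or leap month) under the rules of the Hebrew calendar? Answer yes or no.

Hebrew year 4758 is year 8 of its 19-year Metonic cycle; leap years are at positions 3, 6, 8, 11, 14, 17, 19, so it is a leap year (13 months).

yes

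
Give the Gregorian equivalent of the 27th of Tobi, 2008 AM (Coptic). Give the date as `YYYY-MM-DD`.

2292-02-07

Both dates share Julian Day Number 2558233; in the Gregorian calendar that is 7 February 2292 CE.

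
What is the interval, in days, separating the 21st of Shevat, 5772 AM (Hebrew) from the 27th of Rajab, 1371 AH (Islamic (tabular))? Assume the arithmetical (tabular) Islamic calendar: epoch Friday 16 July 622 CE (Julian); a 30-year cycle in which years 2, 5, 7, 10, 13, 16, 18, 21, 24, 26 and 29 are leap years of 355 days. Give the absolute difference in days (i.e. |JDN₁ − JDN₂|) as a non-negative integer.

JDN of the first date = 2455972.
JDN of the second date = 2434125.
|2434125 − 2455972| = 21847.

21847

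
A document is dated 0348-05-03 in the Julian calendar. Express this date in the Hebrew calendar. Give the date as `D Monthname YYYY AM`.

18 Iyar 4108 AM

The source date corresponds to 4 May 348 in the proleptic Gregorian calendar (JDN 1848288).
That day falls on 18 Iyar 4108 AM in the Hebrew calendar.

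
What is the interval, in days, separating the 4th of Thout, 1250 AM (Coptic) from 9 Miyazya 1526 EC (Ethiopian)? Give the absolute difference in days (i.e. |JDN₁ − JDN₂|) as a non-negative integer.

JDN of the first date = 2281230.
JDN of the second date = 2281445.
|2281445 − 2281230| = 215.

215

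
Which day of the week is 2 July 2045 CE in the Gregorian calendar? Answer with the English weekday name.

JDN 2468164 mod 7 = 6, and JDN 0 was a Monday, so this is a Sunday.

Sunday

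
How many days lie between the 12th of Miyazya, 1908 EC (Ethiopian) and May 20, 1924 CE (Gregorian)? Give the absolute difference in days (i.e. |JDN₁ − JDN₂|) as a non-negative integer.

2952

First date → JDN 2420974; second date → JDN 2423926.
The interval is |2420974 − 2423926| = 2952 days.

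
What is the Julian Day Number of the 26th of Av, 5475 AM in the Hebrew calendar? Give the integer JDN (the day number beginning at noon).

2347687

In the Gregorian calendar the same day is 25 August 1715.
JDN 2400001 is 17 November 1858 CE (Gregorian), MJD 0; the target day is −52314 days from there, so JDN = 2347687.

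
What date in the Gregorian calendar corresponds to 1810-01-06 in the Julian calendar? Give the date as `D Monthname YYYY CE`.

The Julian–Gregorian offset here is 12 days (Julian trailing).
6 January 1810 Julian + 12 days → 18 January 1810 Gregorian.

18 January 1810 CE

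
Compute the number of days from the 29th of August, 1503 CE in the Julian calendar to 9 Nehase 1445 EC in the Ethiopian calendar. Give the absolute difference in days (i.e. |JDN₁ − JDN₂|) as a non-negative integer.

18289

JDN of the first date = 2270269.
JDN of the second date = 2251980.
|2251980 − 2270269| = 18289.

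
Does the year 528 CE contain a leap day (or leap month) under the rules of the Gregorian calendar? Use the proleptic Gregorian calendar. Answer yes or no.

528 is divisible by 4 and not by 100, so it is a leap year.

yes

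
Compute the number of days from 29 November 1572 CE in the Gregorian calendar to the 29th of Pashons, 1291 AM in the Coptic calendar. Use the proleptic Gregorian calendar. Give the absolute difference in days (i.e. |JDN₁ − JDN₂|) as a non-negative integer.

JDN of the first date = 2295554.
JDN of the second date = 2296470.
|2296470 − 2295554| = 916.

916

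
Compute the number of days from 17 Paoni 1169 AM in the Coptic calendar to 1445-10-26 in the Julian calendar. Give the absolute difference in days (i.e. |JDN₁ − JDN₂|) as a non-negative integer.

JDN of the first date = 2251928.
JDN of the second date = 2249143.
|2249143 − 2251928| = 2785.

2785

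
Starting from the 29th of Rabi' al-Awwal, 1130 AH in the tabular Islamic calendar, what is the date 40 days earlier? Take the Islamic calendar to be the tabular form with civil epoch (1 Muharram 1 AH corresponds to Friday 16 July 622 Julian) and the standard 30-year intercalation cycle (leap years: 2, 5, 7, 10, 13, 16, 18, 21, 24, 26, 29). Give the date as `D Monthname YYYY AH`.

The starting date is JDN 2348607; 2348607 − 40 = 2348567.
JDN 2348567 corresponds to 18 Safar 1130 AH.

18 Safar 1130 AH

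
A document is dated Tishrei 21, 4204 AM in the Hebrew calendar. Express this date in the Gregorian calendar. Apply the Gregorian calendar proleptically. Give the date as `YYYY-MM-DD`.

Julian Day Number of the source date = 1883137.
Converting JDN 1883137 to the Gregorian calendar gives 2 October 443 CE.

0443-10-02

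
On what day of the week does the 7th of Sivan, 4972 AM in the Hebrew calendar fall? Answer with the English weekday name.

Thursday

Equivalently 17 May 1212 Gregorian, JDN 2163871.
Since JDN mod 7 = 3 (0 = Monday), the day is Thursday.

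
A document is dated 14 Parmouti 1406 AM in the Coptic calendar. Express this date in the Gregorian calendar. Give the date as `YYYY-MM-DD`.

Both dates share Julian Day Number 2338429; in the Gregorian calendar that is 19 April 1690 CE.

1690-04-19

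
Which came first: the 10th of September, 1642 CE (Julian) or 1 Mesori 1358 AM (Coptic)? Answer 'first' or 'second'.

First date → JDN 2321051; second date → JDN 2321004.
JDN 2321004 < JDN 2321051, so the second date is earlier.

second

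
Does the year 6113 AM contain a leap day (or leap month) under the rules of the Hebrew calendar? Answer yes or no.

yes

Hebrew year 6113 is year 14 of its 19-year Metonic cycle; leap years are at positions 3, 6, 8, 11, 14, 17, 19, so it is a leap year (13 months).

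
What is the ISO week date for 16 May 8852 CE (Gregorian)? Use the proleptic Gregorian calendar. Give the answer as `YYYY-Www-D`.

8852-W20-4

The weekday is Thursday (ISO weekday 4).
That Thursday belongs to ISO week 20 of ISO year 8852.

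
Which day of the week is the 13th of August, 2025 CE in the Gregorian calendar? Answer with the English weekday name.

2460901 ≡ 2 (mod 7); counting from Monday = 0 gives Wednesday.

Wednesday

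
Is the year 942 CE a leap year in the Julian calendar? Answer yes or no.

no

942 mod 4 = 2, so it is a common year in the Julian calendar.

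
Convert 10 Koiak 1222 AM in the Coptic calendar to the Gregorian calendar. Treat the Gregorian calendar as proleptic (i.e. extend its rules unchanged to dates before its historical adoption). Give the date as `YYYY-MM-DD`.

1505-12-16

Both dates share Julian Day Number 2271099; in the Gregorian calendar that is 16 December 1505 CE.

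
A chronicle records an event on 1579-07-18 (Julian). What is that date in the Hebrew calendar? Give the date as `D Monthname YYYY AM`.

The source date corresponds to 28 July 1579 in the proleptic Gregorian calendar (JDN 2297986).
That day falls on 24 Tammuz 5339 AM in the Hebrew calendar.

24 Tammuz 5339 AM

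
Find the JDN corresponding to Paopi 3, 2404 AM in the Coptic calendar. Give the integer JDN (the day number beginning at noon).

2702758

Equivalently 19 October 2687 (Gregorian).
JDN 2400001 is 17 November 1858 CE (Gregorian), MJD 0; the target day is +302757 days from there, so JDN = 2702758.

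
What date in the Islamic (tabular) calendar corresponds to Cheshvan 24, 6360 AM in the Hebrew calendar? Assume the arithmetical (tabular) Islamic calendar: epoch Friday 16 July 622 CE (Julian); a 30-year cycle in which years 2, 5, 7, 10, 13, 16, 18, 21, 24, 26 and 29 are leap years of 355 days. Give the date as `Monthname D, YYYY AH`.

Both dates share Julian Day Number 2670633; in the tabular Islamic calendar that is 24 Dhu al-Hijjah 2038 AH.

Dhu al-Hijjah 24, 2038 AH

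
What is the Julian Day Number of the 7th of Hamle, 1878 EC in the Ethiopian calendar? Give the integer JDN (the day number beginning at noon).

2410101

Equivalently 13 July 1886 (Gregorian).
JDN 2400001 is 17 November 1858 CE (Gregorian), MJD 0; the target day is +10100 days from there, so JDN = 2410101.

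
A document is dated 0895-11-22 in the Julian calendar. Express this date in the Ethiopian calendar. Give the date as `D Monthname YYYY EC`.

25 Hidar 888 EC

Both dates share Julian Day Number 2048282; in the Ethiopian calendar that is 25 Hidar 888 EC.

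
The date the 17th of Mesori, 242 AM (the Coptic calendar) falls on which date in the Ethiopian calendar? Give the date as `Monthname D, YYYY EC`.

The source date corresponds to 12 August 526 in the proleptic Gregorian calendar (JDN 1913401).
That day falls on 17 Nehase 518 EC in the Ethiopian calendar.

Nehase 17, 518 EC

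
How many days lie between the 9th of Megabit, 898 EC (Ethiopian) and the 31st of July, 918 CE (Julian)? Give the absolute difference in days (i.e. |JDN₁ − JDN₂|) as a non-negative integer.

JDN of the first date = 2052038.
JDN of the second date = 2056569.
|2056569 − 2052038| = 4531.

4531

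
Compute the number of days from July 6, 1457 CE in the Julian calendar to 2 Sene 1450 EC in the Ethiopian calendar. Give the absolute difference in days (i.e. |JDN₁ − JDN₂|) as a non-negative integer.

325

First date → JDN 2253414; second date → JDN 2253739.
The interval is |2253414 − 2253739| = 325 days.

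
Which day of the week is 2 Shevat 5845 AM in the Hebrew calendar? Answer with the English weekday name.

This is JDN 2482619 (28 January 2085 Gregorian).
Since JDN mod 7 = 6 (0 = Monday), the day is Sunday.

Sunday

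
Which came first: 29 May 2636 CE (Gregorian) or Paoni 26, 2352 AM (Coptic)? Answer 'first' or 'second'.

Converting both to JDN: 2683988 vs 2684028; the smaller is the first.

first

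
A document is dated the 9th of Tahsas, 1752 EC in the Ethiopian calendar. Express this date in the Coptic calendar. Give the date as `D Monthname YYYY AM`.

9 Koiak 1476 AM

Julian Day Number of the source date = 2363872.
Converting JDN 2363872 to the Coptic calendar gives 9 Koiak 1476 AM.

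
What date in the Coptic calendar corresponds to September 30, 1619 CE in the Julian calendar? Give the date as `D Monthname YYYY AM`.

Both dates share Julian Day Number 2312670; in the Coptic calendar that is 2 Paopi 1336 AM.

2 Paopi 1336 AM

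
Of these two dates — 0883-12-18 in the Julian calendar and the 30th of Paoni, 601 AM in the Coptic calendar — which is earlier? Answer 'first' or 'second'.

first

First date → JDN 2043925; second date → JDN 2044479.
JDN 2043925 < JDN 2044479, so the first date is earlier.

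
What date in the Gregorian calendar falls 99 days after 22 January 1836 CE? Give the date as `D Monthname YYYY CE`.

Counting 99 days forward from JDN 2391666 reaches JDN 2391765, which is 30 April 1836 CE.

30 April 1836 CE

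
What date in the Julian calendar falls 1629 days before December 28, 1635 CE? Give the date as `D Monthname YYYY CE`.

JDN of December 28, 1635 CE = 2318603.
2318603 − 1629 = 2316974.
JDN 2316974 in the Julian calendar is 13 July 1631 CE.

13 July 1631 CE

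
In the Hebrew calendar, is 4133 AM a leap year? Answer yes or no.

no

Hebrew year 4133 is year 10 of its 19-year Metonic cycle; leap years are at positions 3, 6, 8, 11, 14, 17, 19, so it is a common year (12 months).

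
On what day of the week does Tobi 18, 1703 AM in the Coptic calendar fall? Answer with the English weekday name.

Monday

In the Gregorian calendar this is 26 January 1987 (JDN 2446822).
JDN 2446822 mod 7 = 0, and JDN 0 was a Monday, so this is a Monday.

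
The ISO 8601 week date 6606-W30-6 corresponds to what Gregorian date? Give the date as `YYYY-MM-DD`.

6606-07-26

ISO week 1 of 6606 is the week containing the first Thursday of 6606.
Week 30, day 6 (Saturday) lands on 6606-07-26.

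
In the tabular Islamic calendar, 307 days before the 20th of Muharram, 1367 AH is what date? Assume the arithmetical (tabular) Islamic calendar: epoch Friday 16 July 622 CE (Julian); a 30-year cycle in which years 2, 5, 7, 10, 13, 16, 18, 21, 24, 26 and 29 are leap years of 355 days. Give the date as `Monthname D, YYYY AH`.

The starting date is JDN 2432524; 2432524 − 307 = 2432217.
JDN 2432217 corresponds to Rabi' al-Awwal 9, 1366 AH.

Rabi' al-Awwal 9, 1366 AH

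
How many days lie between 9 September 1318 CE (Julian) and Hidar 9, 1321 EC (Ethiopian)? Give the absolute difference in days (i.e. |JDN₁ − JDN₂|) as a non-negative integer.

First date → JDN 2202709; second date → JDN 2206419.
The interval is |2202709 − 2206419| = 3710 days.

3710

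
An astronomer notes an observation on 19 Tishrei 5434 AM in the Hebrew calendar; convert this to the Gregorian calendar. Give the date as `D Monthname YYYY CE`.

29 September 1673 CE

Julian Day Number of the source date = 2332383.
Converting JDN 2332383 to the Gregorian calendar gives 29 September 1673 CE.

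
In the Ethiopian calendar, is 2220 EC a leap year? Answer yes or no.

2220 mod 4 = 0; in the Ethiopian calendar a year is leap when year mod 4 = 3, so it is a common year.

no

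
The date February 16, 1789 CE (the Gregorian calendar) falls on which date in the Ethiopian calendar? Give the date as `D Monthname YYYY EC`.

Julian Day Number of the source date = 2374526.
Converting JDN 2374526 to the Ethiopian calendar gives 11 Yekatit 1781 EC.

11 Yekatit 1781 EC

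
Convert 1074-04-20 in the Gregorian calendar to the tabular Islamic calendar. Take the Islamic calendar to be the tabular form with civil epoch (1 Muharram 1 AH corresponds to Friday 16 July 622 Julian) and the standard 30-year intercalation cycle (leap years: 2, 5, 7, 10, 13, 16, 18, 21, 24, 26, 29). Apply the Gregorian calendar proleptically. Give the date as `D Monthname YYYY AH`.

14 Sha'ban 466 AH

Julian Day Number of the source date = 2113440.
Converting JDN 2113440 to the tabular Islamic calendar gives 14 Sha'ban 466 AH.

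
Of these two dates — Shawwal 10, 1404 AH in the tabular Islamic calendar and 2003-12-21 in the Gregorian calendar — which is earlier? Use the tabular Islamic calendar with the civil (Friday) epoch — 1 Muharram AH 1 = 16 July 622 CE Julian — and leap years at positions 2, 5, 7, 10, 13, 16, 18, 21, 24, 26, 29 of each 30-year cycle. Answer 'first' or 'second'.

first

Converting both to JDN: 2445891 vs 2452995; the smaller is the first.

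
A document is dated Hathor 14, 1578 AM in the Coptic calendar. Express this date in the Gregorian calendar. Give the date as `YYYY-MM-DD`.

1861-11-22

Both dates share Julian Day Number 2401102; in the Gregorian calendar that is 22 November 1861 CE.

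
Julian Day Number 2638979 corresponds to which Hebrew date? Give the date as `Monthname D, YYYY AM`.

Adar I 27, 6273 AM

JDN 2638979 is 6 March 2513 in the Gregorian calendar.
In the Hebrew calendar that day is Adar I 27, 6273 AM.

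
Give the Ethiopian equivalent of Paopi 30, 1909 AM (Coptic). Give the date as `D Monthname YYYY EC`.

30 Tikimt 2185 EC

Julian Day Number of the source date = 2521986.
Converting JDN 2521986 to the Ethiopian calendar gives 30 Tikimt 2185 EC.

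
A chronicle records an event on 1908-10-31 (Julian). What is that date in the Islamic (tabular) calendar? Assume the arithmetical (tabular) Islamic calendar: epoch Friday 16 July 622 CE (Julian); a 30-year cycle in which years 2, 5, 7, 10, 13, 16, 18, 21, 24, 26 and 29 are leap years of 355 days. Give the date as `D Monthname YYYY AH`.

The source date corresponds to 13 November 1908 in the Gregorian calendar (JDN 2418259).
That day falls on 18 Shawwal 1326 AH in the tabular Islamic calendar.

18 Shawwal 1326 AH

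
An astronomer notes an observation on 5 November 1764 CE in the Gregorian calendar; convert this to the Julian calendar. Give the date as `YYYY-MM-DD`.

At this point the Julian calendar is 11 days behind the Gregorian.
5 November 1764 Gregorian − 11 days → 25 October 1764 Julian.

1764-10-25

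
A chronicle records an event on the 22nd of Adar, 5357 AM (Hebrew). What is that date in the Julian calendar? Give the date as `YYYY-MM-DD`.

Both dates share Julian Day Number 2304423; in the Julian calendar that is 2 March 1597 CE.

1597-03-02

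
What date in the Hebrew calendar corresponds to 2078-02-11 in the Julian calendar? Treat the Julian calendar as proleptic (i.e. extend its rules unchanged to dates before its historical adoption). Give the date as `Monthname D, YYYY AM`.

Both dates share Julian Day Number 2480089; in the Hebrew calendar that is 11 Adar 5838 AM.

Adar 11, 5838 AM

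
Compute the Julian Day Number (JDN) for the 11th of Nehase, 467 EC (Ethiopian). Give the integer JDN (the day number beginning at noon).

In the proleptic Gregorian calendar the same day is 5 August 475.
JDN 2400001 is 17 November 1858 CE (Gregorian), MJD 0; the target day is −505234 days from there, so JDN = 1894767.

1894767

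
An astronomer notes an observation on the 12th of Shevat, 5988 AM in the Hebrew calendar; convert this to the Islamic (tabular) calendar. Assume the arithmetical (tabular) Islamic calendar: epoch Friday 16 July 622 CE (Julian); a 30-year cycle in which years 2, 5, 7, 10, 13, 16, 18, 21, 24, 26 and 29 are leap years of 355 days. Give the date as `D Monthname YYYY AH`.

Julian Day Number of the source date = 2534838.
Converting JDN 2534838 to the tabular Islamic calendar gives 11 Shawwal 1655 AH.

11 Shawwal 1655 AH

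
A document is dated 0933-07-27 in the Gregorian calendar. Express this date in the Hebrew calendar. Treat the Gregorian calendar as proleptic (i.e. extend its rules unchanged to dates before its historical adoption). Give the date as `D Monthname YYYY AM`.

26 Tammuz 4693 AM

Julian Day Number of the source date = 2062039.
Converting JDN 2062039 to the Hebrew calendar gives 26 Tammuz 4693 AM.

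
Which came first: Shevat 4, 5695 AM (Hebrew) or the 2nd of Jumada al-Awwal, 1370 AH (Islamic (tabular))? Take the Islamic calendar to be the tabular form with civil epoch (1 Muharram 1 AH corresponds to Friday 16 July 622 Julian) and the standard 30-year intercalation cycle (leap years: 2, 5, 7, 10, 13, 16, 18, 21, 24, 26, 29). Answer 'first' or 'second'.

first

Converting both to JDN: 2427811 vs 2433687; the smaller is the first.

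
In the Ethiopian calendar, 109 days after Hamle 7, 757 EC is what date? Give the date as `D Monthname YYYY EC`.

JDN of Hamle 7, 757 EC = 2000656.
2000656 + 109 = 2000765.
JDN 2000765 in the Ethiopian calendar is 21 Tikimt 758 EC.

21 Tikimt 758 EC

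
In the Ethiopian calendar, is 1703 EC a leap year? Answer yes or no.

yes

1703 mod 4 = 3; in the Ethiopian calendar a year is leap when year mod 4 = 3, so it is a leap year.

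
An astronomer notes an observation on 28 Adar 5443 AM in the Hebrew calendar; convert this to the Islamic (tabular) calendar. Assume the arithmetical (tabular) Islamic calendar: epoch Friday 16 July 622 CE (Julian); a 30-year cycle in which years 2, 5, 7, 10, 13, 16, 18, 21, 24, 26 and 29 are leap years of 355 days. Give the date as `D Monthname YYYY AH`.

27 Rabi' al-Awwal 1094 AH

Julian Day Number of the source date = 2335848.
Converting JDN 2335848 to the tabular Islamic calendar gives 27 Rabi' al-Awwal 1094 AH.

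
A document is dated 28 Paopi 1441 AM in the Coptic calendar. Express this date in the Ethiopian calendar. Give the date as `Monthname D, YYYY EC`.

Tikimt 28, 1717 EC

Julian Day Number of the source date = 2351047.
Converting JDN 2351047 to the Ethiopian calendar gives 28 Tikimt 1717 EC.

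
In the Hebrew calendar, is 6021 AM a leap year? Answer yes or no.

Hebrew year 6021 is year 17 of its 19-year Metonic cycle; leap years are at positions 3, 6, 8, 11, 14, 17, 19, so it is a leap year (13 months).

yes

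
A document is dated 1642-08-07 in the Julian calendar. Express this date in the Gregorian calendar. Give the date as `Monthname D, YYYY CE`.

The Julian–Gregorian offset here is 10 days (Julian trailing).
7 August 1642 Julian + 10 days → 17 August 1642 Gregorian.

August 17, 1642 CE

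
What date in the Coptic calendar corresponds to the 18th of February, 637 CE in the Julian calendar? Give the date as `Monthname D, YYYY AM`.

Meshir 24, 353 AM

Both dates share Julian Day Number 1953771; in the Coptic calendar that is 24 Meshir 353 AM.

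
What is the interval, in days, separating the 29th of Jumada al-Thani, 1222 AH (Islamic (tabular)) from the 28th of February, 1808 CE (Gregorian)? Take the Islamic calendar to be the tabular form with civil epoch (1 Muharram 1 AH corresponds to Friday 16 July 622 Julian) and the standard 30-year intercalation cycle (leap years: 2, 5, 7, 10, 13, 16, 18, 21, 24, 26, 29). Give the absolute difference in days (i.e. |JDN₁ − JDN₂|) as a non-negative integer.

First date → JDN 2381298; second date → JDN 2381476.
The interval is |2381298 − 2381476| = 178 days.

178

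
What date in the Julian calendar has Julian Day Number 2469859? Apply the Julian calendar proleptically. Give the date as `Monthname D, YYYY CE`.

February 8, 2050 CE

JDN 2469859 is 21 February 2050 in the Gregorian calendar.
In the Julian calendar that day is February 8, 2050 CE.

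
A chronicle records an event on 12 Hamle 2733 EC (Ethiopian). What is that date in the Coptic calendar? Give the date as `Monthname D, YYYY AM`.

Both dates share Julian Day Number 2722395; in the Coptic calendar that is 12 Epip 2457 AM.

Epip 12, 2457 AM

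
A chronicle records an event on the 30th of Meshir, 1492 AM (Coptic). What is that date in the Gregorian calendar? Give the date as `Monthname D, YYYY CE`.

Julian Day Number of the source date = 2369797.
Converting JDN 2369797 to the Gregorian calendar gives 7 March 1776 CE.

March 7, 1776 CE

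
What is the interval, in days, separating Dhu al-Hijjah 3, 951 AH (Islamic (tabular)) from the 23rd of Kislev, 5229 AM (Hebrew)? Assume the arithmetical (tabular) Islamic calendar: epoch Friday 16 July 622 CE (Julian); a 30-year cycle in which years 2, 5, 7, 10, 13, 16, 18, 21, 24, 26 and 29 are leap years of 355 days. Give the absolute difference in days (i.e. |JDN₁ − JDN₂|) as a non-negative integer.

JDN of the first date = 2285415.
JDN of the second date = 2257587.
|2257587 − 2285415| = 27828.

27828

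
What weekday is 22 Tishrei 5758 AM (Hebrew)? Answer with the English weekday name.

Thursday

Equivalently 23 October 1997 Gregorian, JDN 2450745.
2450745 ≡ 3 (mod 7); counting from Monday = 0 gives Thursday.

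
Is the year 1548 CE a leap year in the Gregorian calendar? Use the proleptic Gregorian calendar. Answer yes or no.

yes

1548 is divisible by 4 and not by 100, so it is a leap year.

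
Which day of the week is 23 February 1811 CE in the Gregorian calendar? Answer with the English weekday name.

2382567 ≡ 5 (mod 7); counting from Monday = 0 gives Saturday.

Saturday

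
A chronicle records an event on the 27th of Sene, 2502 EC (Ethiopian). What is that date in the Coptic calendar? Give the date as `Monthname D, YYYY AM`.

Both dates share Julian Day Number 2638007; in the Coptic calendar that is 27 Paoni 2226 AM.

Paoni 27, 2226 AM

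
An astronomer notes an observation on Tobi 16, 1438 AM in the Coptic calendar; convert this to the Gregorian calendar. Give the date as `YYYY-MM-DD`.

1722-01-22

Julian Day Number of the source date = 2350029.
Converting JDN 2350029 to the Gregorian calendar gives 22 January 1722 CE.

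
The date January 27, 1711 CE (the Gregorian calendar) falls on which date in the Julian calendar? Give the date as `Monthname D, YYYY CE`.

January 16, 1711 CE

For dates in this range the Gregorian date is 11 days ahead of the Julian.
27 January 1711 Gregorian − 11 days → 16 January 1711 Julian.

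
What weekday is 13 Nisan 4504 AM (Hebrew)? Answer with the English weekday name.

Tuesday

In the proleptic Gregorian calendar this is 4 April 744 (JDN 1992894).
Since JDN mod 7 = 1 (0 = Monday), the day is Tuesday.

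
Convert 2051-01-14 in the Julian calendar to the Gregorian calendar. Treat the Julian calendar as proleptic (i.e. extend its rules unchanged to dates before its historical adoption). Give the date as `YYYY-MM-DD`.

2051-01-27

For dates in this range the Gregorian date is 13 days ahead of the Julian.
14 January 2051 Julian + 13 days → 27 January 2051 Gregorian.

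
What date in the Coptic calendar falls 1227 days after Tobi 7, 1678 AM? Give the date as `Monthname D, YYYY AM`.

The starting date is JDN 2437680; 2437680 + 1227 = 2438907.
JDN 2438907 corresponds to Pashons 18, 1681 AM.

Pashons 18, 1681 AM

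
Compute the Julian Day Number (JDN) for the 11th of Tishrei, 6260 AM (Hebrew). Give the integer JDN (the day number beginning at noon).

Equivalently 15 October 2499 (Gregorian).
JDN 2299161 is 15 October 1582 CE (Gregorian); the target day is +334928 days from there, so JDN = 2634089.

2634089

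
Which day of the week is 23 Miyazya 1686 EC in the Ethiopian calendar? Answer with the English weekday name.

Wednesday

This is JDN 2339899 (28 April 1694 Gregorian).
Since JDN mod 7 = 2 (0 = Monday), the day is Wednesday.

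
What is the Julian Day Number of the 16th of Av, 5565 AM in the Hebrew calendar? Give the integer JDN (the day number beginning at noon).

Equivalently 11 August 1805 (Gregorian).
JDN 2400001 is 17 November 1858 CE (Gregorian), MJD 0; the target day is −19456 days from there, so JDN = 2380545.

2380545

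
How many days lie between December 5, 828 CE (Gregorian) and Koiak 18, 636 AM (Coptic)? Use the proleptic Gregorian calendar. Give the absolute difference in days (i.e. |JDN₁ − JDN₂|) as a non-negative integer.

33251

JDN of the first date = 2023820.
JDN of the second date = 2057071.
|2057071 − 2023820| = 33251.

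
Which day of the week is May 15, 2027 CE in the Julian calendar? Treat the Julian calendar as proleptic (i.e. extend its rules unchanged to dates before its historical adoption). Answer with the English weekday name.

In the Gregorian calendar this is 28 May 2027 (JDN 2461554).
Since JDN mod 7 = 4 (0 = Monday), the day is Friday.

Friday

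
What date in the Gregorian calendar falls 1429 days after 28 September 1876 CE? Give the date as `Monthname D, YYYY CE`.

August 27, 1880 CE

The starting date is JDN 2406526; 2406526 + 1429 = 2407955.
JDN 2407955 corresponds to August 27, 1880 CE.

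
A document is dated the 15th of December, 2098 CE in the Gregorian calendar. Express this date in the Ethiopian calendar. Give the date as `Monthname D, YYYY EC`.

Julian Day Number of the source date = 2487688.
Converting JDN 2487688 to the Ethiopian calendar gives 6 Tahsas 2091 EC.

Tahsas 6, 2091 EC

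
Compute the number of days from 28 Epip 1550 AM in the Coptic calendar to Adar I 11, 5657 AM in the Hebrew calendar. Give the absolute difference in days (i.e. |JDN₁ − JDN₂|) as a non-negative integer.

JDN of the first date = 2391129.
JDN of the second date = 2413969.
|2413969 − 2391129| = 22840.

22840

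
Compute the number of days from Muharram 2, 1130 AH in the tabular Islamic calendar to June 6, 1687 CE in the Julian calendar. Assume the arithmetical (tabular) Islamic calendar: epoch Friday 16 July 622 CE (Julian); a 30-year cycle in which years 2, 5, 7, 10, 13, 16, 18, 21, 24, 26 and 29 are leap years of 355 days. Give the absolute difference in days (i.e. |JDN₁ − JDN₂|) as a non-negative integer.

11130

JDN of the first date = 2348521.
JDN of the second date = 2337391.
|2337391 − 2348521| = 11130.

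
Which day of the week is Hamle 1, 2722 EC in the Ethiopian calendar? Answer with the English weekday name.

Monday

In the Gregorian calendar this is 14 July 2730 (JDN 2718366).
2718366 ≡ 0 (mod 7); counting from Monday = 0 gives Monday.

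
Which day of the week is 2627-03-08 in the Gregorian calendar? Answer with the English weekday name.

Thursday

2680618 ≡ 3 (mod 7); counting from Monday = 0 gives Thursday.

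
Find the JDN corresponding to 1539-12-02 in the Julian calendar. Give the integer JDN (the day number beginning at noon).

2283513

In the proleptic Gregorian calendar the same day is 12 December 1539.
JDN 2400001 is 17 November 1858 CE (Gregorian), MJD 0; the target day is −116488 days from there, so JDN = 2283513.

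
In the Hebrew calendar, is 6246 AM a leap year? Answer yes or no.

yes

Hebrew year 6246 is year 14 of its 19-year Metonic cycle; leap years are at positions 3, 6, 8, 11, 14, 17, 19, so it is a leap year (13 months).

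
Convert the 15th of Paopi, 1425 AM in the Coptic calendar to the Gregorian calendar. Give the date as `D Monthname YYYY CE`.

Julian Day Number of the source date = 2345190.
Converting JDN 2345190 to the Gregorian calendar gives 23 October 1708 CE.

23 October 1708 CE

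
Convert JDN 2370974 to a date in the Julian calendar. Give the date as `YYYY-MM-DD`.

The Gregorian equivalent of JDN 2370974 is 28 May 1779.
In the Julian calendar that day is 1779-05-17.

1779-05-17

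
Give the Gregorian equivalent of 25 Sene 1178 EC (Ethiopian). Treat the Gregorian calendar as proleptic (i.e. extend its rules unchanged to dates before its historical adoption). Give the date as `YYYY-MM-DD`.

1186-06-26

Both dates share Julian Day Number 2154414; in the Gregorian calendar that is 26 June 1186 CE.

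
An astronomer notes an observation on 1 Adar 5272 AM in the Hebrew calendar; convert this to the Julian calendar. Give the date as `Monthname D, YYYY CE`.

February 18, 1512 CE

The source date corresponds to 28 February 1512 in the proleptic Gregorian calendar (JDN 2273364).
That day falls on 18 February 1512 CE in the Julian calendar.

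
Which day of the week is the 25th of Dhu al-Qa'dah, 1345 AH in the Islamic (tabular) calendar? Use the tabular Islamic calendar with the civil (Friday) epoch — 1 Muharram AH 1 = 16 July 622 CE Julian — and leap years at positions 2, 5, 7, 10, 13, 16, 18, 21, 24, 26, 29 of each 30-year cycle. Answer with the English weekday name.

Equivalently 27 May 1927 Gregorian, JDN 2425028.
Since JDN mod 7 = 4 (0 = Monday), the day is Friday.

Friday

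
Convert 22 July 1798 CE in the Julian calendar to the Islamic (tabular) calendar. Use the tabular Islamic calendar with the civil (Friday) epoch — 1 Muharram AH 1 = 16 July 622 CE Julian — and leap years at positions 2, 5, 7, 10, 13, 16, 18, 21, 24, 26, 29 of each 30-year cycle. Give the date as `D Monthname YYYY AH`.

19 Safar 1213 AH

Both dates share Julian Day Number 2377980; in the tabular Islamic calendar that is 19 Safar 1213 AH.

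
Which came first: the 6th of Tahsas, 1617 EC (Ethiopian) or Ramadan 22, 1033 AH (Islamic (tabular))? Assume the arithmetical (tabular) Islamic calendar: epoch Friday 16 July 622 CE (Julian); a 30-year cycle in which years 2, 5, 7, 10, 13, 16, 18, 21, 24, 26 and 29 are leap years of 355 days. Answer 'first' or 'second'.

Converting both to JDN: 2314560 vs 2314403; the smaller is the second.

second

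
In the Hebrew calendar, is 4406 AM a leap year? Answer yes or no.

yes

Hebrew year 4406 is year 17 of its 19-year Metonic cycle; leap years are at positions 3, 6, 8, 11, 14, 17, 19, so it is a leap year (13 months).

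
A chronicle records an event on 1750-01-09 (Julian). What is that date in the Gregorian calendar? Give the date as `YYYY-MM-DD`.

1750-01-20

For dates in this range the Gregorian date is 11 days ahead of the Julian.
9 January 1750 Julian + 11 days → 20 January 1750 Gregorian.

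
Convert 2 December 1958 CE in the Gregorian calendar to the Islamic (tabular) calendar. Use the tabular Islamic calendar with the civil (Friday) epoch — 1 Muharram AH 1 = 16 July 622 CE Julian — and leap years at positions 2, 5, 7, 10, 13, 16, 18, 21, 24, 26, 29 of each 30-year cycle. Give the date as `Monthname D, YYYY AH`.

Julian Day Number of the source date = 2436540.
Converting JDN 2436540 to the tabular Islamic calendar gives 20 Jumada al-Awwal 1378 AH.

Jumada al-Awwal 20, 1378 AH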